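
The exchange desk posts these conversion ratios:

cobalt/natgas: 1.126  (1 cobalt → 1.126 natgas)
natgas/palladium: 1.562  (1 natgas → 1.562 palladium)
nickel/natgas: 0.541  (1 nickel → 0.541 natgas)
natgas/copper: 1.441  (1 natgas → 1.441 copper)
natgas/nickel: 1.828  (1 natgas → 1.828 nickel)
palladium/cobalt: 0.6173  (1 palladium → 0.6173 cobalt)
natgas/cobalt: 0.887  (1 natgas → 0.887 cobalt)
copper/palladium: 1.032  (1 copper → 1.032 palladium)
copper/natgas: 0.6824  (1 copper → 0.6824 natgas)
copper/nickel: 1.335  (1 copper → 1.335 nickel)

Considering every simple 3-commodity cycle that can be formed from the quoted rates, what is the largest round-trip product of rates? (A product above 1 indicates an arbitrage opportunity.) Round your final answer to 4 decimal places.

natgas→palladium→cobalt→natgas: 1.562 × 0.6173 × 1.126 = 1.08571
nickel→natgas→copper→nickel: 0.541 × 1.441 × 1.335 = 1.04074
Maximum is natgas→palladium→cobalt→natgas at 1.0857; arbitrage exists.

1.0857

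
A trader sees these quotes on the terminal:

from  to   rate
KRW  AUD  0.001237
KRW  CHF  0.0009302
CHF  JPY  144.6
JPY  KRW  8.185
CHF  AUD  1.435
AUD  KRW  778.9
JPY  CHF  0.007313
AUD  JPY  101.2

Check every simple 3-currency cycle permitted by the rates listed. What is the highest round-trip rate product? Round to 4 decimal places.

1.1009

CHF→JPY→KRW→CHF: 144.6 × 8.185 × 0.0009302 = 1.10094
CHF→AUD→JPY→CHF: 1.435 × 101.2 × 0.007313 = 1.06201
CHF→AUD→KRW→CHF: 1.435 × 778.9 × 0.0009302 = 1.03970
KRW→AUD→JPY→KRW: 0.001237 × 101.2 × 8.185 = 1.02463
Maximum is CHF→JPY→KRW→CHF at 1.1009; arbitrage exists.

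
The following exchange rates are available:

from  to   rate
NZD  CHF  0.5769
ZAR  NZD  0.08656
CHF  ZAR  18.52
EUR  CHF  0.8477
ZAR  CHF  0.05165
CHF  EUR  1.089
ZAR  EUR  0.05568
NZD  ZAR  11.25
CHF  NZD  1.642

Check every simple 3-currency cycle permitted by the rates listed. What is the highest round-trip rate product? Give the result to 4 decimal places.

CHF→NZD→ZAR→CHF: 1.642 × 11.25 × 0.05165 = 0.95410
CHF→ZAR→NZD→CHF: 18.52 × 0.08656 × 0.5769 = 0.92482
CHF→ZAR→EUR→CHF: 18.52 × 0.05568 × 0.8477 = 0.87414
Maximum is CHF→NZD→ZAR→CHF at 0.9541; no arbitrage — every cycle loses value.

0.9541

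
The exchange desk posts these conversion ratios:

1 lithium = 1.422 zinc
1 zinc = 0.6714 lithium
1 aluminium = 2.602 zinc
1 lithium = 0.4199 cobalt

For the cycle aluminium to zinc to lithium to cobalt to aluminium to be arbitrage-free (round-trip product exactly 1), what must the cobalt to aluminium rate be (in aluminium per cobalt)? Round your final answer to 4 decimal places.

Known legs of the cycle: 2.602 × 0.6714 × 0.4199 = 0.73355807772
For no arbitrage the full-cycle product must be 1, so the missing rate is 1 / 0.73355807772 ≈ 1.363219.

1.3632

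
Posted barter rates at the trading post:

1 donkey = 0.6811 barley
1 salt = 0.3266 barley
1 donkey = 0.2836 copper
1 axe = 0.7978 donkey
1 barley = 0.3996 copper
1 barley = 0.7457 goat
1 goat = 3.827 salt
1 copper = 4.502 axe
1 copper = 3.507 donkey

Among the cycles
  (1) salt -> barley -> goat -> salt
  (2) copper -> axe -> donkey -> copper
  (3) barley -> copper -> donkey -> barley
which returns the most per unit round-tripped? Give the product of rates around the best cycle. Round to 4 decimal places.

1.0186

(1) 0.3266 × 0.7457 × 3.827 = 0.93205
(2) 4.502 × 0.7978 × 0.2836 = 1.01860
(3) 0.3996 × 3.507 × 0.6811 = 0.95449
Highest is cycle (2) at 1.0186 (>1, arbitrage).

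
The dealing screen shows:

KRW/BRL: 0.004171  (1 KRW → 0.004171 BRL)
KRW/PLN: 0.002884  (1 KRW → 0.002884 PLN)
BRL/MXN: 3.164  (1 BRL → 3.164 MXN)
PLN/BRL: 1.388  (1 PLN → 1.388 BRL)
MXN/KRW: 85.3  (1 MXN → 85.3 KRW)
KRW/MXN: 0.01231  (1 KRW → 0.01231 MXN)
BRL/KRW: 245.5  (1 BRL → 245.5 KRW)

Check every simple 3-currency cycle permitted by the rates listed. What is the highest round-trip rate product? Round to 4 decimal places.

MXN→KRW→BRL→MXN: 85.3 × 0.004171 × 3.164 = 1.12571
KRW→PLN→BRL→KRW: 0.002884 × 1.388 × 245.5 = 0.98273
Maximum is MXN→KRW→BRL→MXN at 1.1257; arbitrage exists.

1.1257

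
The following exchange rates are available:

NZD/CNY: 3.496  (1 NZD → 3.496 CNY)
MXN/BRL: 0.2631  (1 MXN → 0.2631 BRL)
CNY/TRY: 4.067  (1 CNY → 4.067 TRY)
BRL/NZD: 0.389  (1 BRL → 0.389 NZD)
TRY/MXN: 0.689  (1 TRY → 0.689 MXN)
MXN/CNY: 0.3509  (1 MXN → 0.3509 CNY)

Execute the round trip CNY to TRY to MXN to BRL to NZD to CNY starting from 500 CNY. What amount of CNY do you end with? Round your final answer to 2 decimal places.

501.31

500 CNY × 4.067 = 2033.5 TRY
2033.5 TRY × 0.689 = 1401.0815 MXN
1401.0815 MXN × 0.2631 = 368.62454265 BRL
368.62454265 BRL × 0.389 = 143.39494709085 NZD
143.39494709085 NZD × 3.496 = 501.3087350296116 CNY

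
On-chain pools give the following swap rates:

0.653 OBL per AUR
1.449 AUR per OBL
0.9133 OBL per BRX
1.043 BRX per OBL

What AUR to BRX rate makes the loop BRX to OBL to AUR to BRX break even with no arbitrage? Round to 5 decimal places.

Known legs of the cycle: 0.9133 × 1.449 = 1.3233717
For no arbitrage the full-cycle product must be 1, so the missing rate is 1 / 1.3233717 ≈ 0.7556456.

0.75565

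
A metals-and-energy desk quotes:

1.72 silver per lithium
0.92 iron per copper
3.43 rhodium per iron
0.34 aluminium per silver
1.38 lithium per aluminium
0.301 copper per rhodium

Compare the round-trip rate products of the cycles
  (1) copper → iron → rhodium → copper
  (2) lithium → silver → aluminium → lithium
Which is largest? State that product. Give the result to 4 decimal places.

(1) 0.92 × 3.43 × 0.301 = 0.94984
(2) 1.72 × 0.34 × 1.38 = 0.80702
Highest is cycle (1) at 0.9498 (≤1, no arbitrage).

0.9498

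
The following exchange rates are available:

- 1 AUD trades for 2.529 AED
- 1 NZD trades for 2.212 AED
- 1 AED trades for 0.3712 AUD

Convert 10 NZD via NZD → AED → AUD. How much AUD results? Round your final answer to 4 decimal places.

8.2109

10 NZD × 2.212 = 22.12 AED
22.12 AED × 0.3712 = 8.210944 AUD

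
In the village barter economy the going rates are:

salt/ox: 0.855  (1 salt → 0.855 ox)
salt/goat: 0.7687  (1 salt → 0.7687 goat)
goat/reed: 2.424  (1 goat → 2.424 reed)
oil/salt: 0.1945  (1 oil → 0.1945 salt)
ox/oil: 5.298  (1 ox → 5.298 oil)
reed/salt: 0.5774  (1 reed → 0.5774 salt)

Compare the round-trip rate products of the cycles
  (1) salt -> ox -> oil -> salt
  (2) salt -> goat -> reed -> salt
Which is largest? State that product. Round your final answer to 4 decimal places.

(1) 0.855 × 5.298 × 0.1945 = 0.88104
(2) 0.7687 × 2.424 × 0.5774 = 1.07589
Highest is cycle (2) at 1.0759 (>1, arbitrage).

1.0759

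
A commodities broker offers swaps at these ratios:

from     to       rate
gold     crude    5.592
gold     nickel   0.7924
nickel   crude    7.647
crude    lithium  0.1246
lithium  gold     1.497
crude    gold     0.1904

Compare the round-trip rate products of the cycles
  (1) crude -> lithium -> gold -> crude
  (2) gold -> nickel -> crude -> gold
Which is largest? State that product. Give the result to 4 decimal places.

(1) 0.1246 × 1.497 × 5.592 = 1.04305
(2) 0.7924 × 7.647 × 0.1904 = 1.15373
Highest is cycle (2) at 1.1537 (>1, arbitrage).

1.1537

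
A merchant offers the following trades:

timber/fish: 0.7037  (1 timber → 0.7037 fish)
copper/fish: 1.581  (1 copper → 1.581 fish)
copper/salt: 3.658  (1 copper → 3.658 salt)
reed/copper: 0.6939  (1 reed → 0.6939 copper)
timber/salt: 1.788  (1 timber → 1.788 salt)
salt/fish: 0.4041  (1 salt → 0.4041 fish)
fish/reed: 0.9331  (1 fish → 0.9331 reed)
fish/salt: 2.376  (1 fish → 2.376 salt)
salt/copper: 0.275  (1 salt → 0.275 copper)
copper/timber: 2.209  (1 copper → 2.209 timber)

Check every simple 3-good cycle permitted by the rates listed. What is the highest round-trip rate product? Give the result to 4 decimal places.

salt→copper→timber→salt: 0.275 × 2.209 × 1.788 = 1.08617
salt→copper→fish→salt: 0.275 × 1.581 × 2.376 = 1.03303
fish→reed→copper→fish: 0.9331 × 0.6939 × 1.581 = 1.02366
Maximum is salt→copper→timber→salt at 1.0862; arbitrage exists.

1.0862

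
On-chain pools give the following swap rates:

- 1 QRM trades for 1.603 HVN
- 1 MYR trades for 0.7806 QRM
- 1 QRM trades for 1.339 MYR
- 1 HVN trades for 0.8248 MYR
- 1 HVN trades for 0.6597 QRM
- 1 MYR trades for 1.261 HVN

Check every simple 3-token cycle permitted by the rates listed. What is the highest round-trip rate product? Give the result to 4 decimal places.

1.1139

QRM→MYR→HVN→QRM: 1.339 × 1.261 × 0.6597 = 1.11389
QRM→HVN→MYR→QRM: 1.603 × 0.8248 × 0.7806 = 1.03207
Maximum is QRM→MYR→HVN→QRM at 1.1139; arbitrage exists.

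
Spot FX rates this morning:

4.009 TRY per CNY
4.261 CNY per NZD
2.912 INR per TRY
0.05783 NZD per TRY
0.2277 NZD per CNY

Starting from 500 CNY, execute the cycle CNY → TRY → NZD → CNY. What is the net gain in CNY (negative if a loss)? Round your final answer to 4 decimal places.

-6.0639

500 CNY × 4.009 = 2004.5 TRY
2004.5 TRY × 0.05783 = 115.920235 NZD
115.920235 NZD × 4.261 = 493.936121335 CNY
Net change: 493.936121335 − 500 = -6.063878665 CNY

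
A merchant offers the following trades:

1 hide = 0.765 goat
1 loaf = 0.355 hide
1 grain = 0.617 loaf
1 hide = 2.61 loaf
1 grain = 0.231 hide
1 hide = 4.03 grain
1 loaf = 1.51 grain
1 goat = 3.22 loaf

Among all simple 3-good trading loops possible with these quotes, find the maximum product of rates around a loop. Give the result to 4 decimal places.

loaf→grain→hide→loaf: 1.51 × 0.231 × 2.61 = 0.91039
loaf→hide→grain→loaf: 0.355 × 4.03 × 0.617 = 0.88271
loaf→hide→goat→loaf: 0.355 × 0.765 × 3.22 = 0.87447
Maximum is loaf→grain→hide→loaf at 0.9104; no arbitrage — every cycle loses value.

0.9104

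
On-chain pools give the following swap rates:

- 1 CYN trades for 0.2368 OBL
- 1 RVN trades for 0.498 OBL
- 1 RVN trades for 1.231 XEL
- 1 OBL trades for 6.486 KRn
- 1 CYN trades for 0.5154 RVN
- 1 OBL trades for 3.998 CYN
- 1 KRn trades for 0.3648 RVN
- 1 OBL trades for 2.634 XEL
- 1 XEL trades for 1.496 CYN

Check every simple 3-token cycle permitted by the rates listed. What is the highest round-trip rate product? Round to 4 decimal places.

OBL→KRn→RVN→OBL: 6.486 × 0.3648 × 0.498 = 1.17831
OBL→CYN→RVN→OBL: 3.998 × 0.5154 × 0.498 = 1.02616
CYN→RVN→XEL→CYN: 0.5154 × 1.231 × 1.496 = 0.94915
OBL→XEL→CYN→OBL: 2.634 × 1.496 × 0.2368 = 0.93310
Maximum is OBL→KRn→RVN→OBL at 1.1783; arbitrage exists.

1.1783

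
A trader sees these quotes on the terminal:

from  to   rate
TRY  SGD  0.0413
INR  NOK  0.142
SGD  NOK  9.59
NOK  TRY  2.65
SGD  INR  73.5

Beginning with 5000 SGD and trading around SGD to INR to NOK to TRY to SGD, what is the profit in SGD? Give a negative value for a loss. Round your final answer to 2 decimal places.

711.39

5000 SGD × 73.5 = 367500 INR
367500 INR × 0.142 = 52185 NOK
52185 NOK × 2.65 = 138290.25 TRY
138290.25 TRY × 0.0413 = 5711.387325 SGD
Net change: 5711.387325 − 5000 = 711.387325 SGD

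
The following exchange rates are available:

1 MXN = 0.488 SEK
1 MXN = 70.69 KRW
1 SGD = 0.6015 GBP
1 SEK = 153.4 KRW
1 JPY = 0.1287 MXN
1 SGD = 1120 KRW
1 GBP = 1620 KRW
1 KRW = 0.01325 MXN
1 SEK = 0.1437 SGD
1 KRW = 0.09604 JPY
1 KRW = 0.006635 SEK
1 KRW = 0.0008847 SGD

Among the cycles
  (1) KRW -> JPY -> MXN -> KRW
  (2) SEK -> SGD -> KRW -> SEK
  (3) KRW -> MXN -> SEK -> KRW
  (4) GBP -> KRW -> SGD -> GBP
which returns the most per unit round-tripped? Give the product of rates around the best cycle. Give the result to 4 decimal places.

(1) 0.09604 × 0.1287 × 70.69 = 0.87375
(2) 0.1437 × 1120 × 0.006635 = 1.06786
(3) 0.01325 × 0.488 × 153.4 = 0.99188
(4) 1620 × 0.0008847 × 0.6015 = 0.86208
Highest is cycle (2) at 1.0679 (>1, arbitrage).

1.0679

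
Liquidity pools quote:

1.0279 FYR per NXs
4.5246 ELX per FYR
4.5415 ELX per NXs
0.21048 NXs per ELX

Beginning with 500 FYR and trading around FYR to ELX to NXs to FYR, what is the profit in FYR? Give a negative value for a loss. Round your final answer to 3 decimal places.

-10.546

500 FYR × 4.5246 = 2262.3 ELX
2262.3 ELX × 0.21048 = 476.168904 NXs
476.168904 NXs × 1.0279 = 489.4540164216 FYR
Net change: 489.4540164216 − 500 = -10.5459835784 FYR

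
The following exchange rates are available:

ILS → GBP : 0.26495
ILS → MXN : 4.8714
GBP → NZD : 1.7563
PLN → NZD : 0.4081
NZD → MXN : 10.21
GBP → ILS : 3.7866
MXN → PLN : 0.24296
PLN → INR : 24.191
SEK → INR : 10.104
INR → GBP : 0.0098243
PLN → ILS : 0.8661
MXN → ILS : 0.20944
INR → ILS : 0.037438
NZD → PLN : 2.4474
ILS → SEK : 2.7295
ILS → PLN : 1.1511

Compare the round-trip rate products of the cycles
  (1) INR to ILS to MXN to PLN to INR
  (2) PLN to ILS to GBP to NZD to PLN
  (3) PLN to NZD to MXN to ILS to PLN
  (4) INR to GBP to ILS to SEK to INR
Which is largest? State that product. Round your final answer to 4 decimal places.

1.0719

(1) 0.037438 × 4.8714 × 0.24296 × 24.191 = 1.07190
(2) 0.8661 × 0.26495 × 1.7563 × 2.4474 = 0.98636
(3) 0.4081 × 10.21 × 0.20944 × 1.1511 = 1.00453
(4) 0.0098243 × 3.7866 × 2.7295 × 10.104 = 1.02595
Highest is cycle (1) at 1.0719 (>1, arbitrage).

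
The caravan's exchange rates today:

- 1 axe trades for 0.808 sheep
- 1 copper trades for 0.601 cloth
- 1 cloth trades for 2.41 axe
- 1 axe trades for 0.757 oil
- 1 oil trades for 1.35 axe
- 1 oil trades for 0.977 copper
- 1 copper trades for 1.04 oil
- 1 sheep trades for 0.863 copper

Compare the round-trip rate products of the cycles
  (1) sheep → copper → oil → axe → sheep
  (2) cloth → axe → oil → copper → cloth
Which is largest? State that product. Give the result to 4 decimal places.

1.0712

(1) 0.863 × 1.04 × 1.35 × 0.808 = 0.97901
(2) 2.41 × 0.757 × 0.977 × 0.601 = 1.07123
Highest is cycle (2) at 1.0712 (>1, arbitrage).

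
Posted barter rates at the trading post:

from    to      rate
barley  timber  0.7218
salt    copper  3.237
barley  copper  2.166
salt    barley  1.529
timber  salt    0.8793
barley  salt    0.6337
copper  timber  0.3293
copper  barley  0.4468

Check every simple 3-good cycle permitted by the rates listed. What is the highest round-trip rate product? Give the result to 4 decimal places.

barley→timber→salt→barley: 0.7218 × 0.8793 × 1.529 = 0.97042
copper→timber→salt→copper: 0.3293 × 0.8793 × 3.237 = 0.93728
barley→salt→copper→barley: 0.6337 × 3.237 × 0.4468 = 0.91651
Maximum is barley→timber→salt→barley at 0.9704; no arbitrage — every cycle loses value.

0.9704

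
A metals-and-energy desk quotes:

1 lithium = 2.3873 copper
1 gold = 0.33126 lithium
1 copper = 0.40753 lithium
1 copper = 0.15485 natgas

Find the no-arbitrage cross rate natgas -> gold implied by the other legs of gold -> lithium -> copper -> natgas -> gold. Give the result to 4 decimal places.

Known legs of the cycle: 0.33126 × 2.3873 × 0.15485 = 0.1224580121403
For no arbitrage the full-cycle product must be 1, so the missing rate is 1 / 0.1224580121403 ≈ 8.166064.

8.1661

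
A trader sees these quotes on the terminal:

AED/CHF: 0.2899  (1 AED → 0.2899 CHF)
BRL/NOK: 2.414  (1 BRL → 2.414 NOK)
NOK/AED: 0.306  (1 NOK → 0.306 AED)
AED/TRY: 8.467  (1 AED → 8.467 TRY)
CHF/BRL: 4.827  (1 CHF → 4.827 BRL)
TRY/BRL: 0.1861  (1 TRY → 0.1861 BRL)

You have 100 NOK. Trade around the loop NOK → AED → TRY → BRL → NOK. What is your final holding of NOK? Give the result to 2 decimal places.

116.40

100 NOK × 0.306 = 30.6 AED
30.6 AED × 8.467 = 259.0902 TRY
259.0902 TRY × 0.1861 = 48.21668622 BRL
48.21668622 BRL × 2.414 = 116.39508053508 NOK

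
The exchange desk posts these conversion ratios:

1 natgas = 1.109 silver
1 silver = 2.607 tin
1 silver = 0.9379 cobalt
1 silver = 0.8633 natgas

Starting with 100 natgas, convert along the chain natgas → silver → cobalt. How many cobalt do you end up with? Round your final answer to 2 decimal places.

100 natgas × 1.109 = 110.9 silver
110.9 silver × 0.9379 = 104.01311 cobalt

104.01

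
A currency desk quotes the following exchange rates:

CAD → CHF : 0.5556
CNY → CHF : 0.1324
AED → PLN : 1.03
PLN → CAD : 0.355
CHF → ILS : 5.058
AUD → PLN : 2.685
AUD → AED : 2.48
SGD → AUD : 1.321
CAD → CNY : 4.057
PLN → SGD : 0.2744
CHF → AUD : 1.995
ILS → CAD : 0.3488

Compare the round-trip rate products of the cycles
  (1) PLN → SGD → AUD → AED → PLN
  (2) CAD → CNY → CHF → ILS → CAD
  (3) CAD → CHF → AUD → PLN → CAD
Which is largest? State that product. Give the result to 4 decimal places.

(1) 0.2744 × 1.321 × 2.48 × 1.03 = 0.92593
(2) 4.057 × 0.1324 × 5.058 × 0.3488 = 0.94765
(3) 0.5556 × 1.995 × 2.685 × 0.355 = 1.05652
Highest is cycle (3) at 1.0565 (>1, arbitrage).

1.0565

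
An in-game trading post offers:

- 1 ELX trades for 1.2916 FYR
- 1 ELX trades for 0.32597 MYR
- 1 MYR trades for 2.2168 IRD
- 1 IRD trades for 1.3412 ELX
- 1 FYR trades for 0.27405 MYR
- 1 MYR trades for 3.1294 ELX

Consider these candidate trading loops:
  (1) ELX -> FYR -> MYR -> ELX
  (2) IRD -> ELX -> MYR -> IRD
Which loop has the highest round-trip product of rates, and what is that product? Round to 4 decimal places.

(1) 1.2916 × 0.27405 × 3.1294 = 1.10769
(2) 1.3412 × 0.32597 × 2.2168 = 0.96916
Highest is cycle (1) at 1.1077 (>1, arbitrage).

1.1077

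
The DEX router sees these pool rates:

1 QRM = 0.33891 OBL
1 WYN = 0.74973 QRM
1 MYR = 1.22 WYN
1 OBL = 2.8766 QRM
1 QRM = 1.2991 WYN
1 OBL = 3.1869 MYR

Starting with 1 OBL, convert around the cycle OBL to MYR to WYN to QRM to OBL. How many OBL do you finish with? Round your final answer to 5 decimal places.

0.98791

1 OBL × 3.1869 = 3.1869 MYR
3.1869 MYR × 1.22 = 3.888018 WYN
3.888018 WYN × 0.74973 = 2.91496373514 QRM
2.91496373514 QRM × 0.33891 = 0.9879103594762974 OBL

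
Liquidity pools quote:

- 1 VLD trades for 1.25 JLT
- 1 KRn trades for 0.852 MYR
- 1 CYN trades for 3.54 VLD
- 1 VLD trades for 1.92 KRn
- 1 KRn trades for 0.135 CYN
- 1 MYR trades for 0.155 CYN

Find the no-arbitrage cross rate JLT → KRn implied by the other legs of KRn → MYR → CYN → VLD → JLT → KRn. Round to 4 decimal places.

Known legs of the cycle: 0.852 × 0.155 × 3.54 × 1.25 = 0.5843655
For no arbitrage the full-cycle product must be 1, so the missing rate is 1 / 0.5843655 ≈ 1.711258.

1.7113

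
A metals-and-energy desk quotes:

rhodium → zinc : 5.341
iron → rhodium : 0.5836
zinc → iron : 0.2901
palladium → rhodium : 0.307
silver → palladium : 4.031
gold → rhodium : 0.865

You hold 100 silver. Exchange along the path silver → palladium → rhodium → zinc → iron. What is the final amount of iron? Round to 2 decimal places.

191.74

100 silver × 4.031 = 403.1 palladium
403.1 palladium × 0.307 = 123.7517 rhodium
123.7517 rhodium × 5.341 = 660.9578297 zinc
660.9578297 zinc × 0.2901 = 191.74386639597 iron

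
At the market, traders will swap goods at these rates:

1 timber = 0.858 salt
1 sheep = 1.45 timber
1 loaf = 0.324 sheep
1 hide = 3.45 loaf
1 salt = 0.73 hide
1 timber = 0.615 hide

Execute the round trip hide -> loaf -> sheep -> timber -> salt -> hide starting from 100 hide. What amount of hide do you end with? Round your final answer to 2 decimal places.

101.52

100 hide × 3.45 = 345 loaf
345 loaf × 0.324 = 111.78 sheep
111.78 sheep × 1.45 = 162.081 timber
162.081 timber × 0.858 = 139.065498 salt
139.065498 salt × 0.73 = 101.51781354 hide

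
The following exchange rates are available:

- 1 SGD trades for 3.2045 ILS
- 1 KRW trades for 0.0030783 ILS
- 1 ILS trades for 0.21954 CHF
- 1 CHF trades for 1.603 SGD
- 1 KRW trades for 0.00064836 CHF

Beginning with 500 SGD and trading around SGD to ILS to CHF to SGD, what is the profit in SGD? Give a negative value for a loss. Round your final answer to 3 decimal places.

63.868

500 SGD × 3.2045 = 1602.25 ILS
1602.25 ILS × 0.21954 = 351.757965 CHF
351.757965 CHF × 1.603 = 563.868017895 SGD
Net change: 563.868017895 − 500 = 63.868017895 SGD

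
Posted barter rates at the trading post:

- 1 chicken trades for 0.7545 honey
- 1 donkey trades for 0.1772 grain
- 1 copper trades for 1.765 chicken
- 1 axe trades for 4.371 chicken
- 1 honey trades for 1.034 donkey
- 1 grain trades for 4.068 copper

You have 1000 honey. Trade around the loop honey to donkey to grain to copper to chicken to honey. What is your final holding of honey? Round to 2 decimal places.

1000 honey × 1.034 = 1034 donkey
1034 donkey × 0.1772 = 183.2248 grain
183.2248 grain × 4.068 = 745.3584864 copper
745.3584864 copper × 1.765 = 1315.557728496 chicken
1315.557728496 chicken × 0.7545 = 992.588306150232 honey

992.59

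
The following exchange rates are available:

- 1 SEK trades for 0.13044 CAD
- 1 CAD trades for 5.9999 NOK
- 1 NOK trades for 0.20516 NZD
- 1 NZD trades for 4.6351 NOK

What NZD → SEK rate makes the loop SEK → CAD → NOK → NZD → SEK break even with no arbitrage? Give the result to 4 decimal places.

Known legs of the cycle: 0.13044 × 5.9999 × 0.20516 = 0.16056374629296
For no arbitrage the full-cycle product must be 1, so the missing rate is 1 / 0.16056374629296 ≈ 6.228056.

6.2281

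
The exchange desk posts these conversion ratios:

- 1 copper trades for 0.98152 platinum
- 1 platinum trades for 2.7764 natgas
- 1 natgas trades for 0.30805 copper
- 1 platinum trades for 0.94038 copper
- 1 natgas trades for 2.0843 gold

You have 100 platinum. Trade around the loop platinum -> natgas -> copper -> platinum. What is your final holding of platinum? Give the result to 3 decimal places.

100 platinum × 2.7764 = 277.64 natgas
277.64 natgas × 0.30805 = 85.527002 copper
85.527002 copper × 0.98152 = 83.94646300304 platinum

83.946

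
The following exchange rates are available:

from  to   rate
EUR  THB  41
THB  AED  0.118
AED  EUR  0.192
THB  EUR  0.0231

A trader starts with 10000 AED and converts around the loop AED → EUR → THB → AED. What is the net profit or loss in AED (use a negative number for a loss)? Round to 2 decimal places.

10000 AED × 0.192 = 1920 EUR
1920 EUR × 41 = 78720 THB
78720 THB × 0.118 = 9288.96 AED
Net change: 9288.96 − 10000 = -711.04 AED

-711.04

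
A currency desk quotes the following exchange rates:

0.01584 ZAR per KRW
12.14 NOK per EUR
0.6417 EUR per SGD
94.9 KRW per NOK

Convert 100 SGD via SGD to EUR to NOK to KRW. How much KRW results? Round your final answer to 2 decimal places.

100 SGD × 0.6417 = 64.17 EUR
64.17 EUR × 12.14 = 779.0238 NOK
779.0238 NOK × 94.9 = 73929.35862 KRW

73929.36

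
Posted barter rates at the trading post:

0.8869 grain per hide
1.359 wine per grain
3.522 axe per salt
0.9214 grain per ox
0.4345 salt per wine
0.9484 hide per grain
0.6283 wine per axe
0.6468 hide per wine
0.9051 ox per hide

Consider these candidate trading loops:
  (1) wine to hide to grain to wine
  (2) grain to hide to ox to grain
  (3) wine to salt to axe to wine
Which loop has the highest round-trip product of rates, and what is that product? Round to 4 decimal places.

(1) 0.6468 × 0.8869 × 1.359 = 0.77959
(2) 0.9484 × 0.9051 × 0.9214 = 0.79093
(3) 0.4345 × 3.522 × 0.6283 = 0.96149
Highest is cycle (3) at 0.9615 (≤1, no arbitrage).

0.9615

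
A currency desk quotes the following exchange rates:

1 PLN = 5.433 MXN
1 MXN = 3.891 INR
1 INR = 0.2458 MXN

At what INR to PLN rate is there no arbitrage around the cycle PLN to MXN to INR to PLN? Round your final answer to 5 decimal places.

Known legs of the cycle: 5.433 × 3.891 = 21.139803
For no arbitrage the full-cycle product must be 1, so the missing rate is 1 / 21.139803 ≈ 0.0473041.

0.04730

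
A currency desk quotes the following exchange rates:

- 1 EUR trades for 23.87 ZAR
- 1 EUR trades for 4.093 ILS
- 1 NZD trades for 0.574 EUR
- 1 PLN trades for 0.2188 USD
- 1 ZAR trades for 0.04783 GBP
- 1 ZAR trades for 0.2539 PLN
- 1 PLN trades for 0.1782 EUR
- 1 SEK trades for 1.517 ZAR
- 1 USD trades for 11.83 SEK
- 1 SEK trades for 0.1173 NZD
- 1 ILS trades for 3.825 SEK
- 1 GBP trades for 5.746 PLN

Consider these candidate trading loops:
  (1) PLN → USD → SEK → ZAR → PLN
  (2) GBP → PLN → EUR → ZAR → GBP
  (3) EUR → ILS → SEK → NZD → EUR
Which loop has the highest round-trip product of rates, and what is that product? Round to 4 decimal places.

1.1690

(1) 0.2188 × 11.83 × 1.517 × 0.2539 = 0.99697
(2) 5.746 × 0.1782 × 23.87 × 0.04783 = 1.16903
(3) 4.093 × 3.825 × 0.1173 × 0.574 = 1.05410
Highest is cycle (2) at 1.1690 (>1, arbitrage).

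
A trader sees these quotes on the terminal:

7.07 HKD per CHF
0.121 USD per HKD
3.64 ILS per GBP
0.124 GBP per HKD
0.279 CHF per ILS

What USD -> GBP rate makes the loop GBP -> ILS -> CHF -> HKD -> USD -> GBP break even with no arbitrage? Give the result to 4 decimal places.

Known legs of the cycle: 3.64 × 0.279 × 7.07 × 0.121 = 0.8687811132
For no arbitrage the full-cycle product must be 1, so the missing rate is 1 / 0.8687811132 ≈ 1.151038.

1.1510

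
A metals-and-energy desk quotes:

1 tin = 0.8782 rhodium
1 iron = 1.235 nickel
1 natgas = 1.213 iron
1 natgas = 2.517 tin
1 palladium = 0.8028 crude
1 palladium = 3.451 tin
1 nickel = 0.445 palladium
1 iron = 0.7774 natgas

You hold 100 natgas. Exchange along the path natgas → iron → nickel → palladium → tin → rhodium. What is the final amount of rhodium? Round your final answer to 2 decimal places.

202.03

100 natgas × 1.213 = 121.3 iron
121.3 iron × 1.235 = 149.8055 nickel
149.8055 nickel × 0.445 = 66.6634475 palladium
66.6634475 palladium × 3.451 = 230.0555573225 tin
230.0555573225 tin × 0.8782 = 202.0347904406195 rhodium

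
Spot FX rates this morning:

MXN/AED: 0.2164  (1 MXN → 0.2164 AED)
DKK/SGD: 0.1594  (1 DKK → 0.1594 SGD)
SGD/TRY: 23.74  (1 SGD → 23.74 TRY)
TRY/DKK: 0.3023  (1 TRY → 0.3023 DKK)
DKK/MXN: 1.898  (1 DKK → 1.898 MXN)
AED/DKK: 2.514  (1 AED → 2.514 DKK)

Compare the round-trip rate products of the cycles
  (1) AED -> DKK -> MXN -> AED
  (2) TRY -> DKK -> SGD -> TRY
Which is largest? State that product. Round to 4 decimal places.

(1) 2.514 × 1.898 × 0.2164 = 1.03257
(2) 0.3023 × 0.1594 × 23.74 = 1.14395
Highest is cycle (2) at 1.1440 (>1, arbitrage).

1.1440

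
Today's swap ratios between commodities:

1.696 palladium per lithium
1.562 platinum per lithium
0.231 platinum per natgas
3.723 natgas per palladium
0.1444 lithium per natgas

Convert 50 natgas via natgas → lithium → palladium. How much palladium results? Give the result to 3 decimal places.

12.245

50 natgas × 0.1444 = 7.22 lithium
7.22 lithium × 1.696 = 12.24512 palladium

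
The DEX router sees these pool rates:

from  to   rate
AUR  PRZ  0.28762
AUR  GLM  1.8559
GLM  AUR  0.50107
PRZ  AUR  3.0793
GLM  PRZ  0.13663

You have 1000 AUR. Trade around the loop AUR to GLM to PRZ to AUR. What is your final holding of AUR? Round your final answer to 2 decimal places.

1000 AUR × 1.8559 = 1855.9 GLM
1855.9 GLM × 0.13663 = 253.571617 PRZ
253.571617 PRZ × 3.0793 = 780.8230802281 AUR

780.82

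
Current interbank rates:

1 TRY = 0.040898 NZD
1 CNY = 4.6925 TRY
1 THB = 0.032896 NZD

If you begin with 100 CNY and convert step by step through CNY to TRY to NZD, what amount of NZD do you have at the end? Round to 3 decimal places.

19.191

100 CNY × 4.6925 = 469.25 TRY
469.25 TRY × 0.040898 = 19.1913865 NZD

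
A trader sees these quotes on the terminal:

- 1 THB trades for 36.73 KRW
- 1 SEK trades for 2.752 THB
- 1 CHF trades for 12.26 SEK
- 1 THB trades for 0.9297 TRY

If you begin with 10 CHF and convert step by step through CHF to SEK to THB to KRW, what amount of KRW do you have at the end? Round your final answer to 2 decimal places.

12392.53

10 CHF × 12.26 = 122.6 SEK
122.6 SEK × 2.752 = 337.3952 THB
337.3952 THB × 36.73 = 12392.525696 KRW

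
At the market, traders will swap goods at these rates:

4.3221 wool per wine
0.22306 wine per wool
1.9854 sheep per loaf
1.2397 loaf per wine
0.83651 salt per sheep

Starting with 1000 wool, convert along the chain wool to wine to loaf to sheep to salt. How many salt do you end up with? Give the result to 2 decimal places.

459.26

1000 wool × 0.22306 = 223.06 wine
223.06 wine × 1.2397 = 276.527482 loaf
276.527482 loaf × 1.9854 = 549.0176627628 sheep
549.0176627628 sheep × 0.83651 = 459.258765077709828 salt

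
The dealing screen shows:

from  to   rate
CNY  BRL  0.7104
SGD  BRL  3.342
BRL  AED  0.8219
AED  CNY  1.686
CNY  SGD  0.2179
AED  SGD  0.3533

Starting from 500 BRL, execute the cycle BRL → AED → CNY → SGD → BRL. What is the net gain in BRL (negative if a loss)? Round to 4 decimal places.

4.5570

500 BRL × 0.8219 = 410.95 AED
410.95 AED × 1.686 = 692.8617 CNY
692.8617 CNY × 0.2179 = 150.97456443 SGD
150.97456443 SGD × 3.342 = 504.55699432506 BRL
Net change: 504.55699432506 − 500 = 4.55699432506 BRL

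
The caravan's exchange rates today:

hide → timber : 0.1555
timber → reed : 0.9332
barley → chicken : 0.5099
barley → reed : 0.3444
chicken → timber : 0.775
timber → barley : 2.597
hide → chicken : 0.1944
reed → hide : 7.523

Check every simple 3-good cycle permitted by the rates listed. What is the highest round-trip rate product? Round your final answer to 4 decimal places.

1.0917

timber→reed→hide→timber: 0.9332 × 7.523 × 0.1555 = 1.09168
chicken→timber→barley→chicken: 0.775 × 2.597 × 0.5099 = 1.02626
Maximum is timber→reed→hide→timber at 1.0917; arbitrage exists.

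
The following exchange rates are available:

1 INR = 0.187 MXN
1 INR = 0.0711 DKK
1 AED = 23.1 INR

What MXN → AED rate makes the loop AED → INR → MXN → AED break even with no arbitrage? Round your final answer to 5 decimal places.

Known legs of the cycle: 23.1 × 0.187 = 4.3197
For no arbitrage the full-cycle product must be 1, so the missing rate is 1 / 4.3197 ≈ 0.2314976.

0.23150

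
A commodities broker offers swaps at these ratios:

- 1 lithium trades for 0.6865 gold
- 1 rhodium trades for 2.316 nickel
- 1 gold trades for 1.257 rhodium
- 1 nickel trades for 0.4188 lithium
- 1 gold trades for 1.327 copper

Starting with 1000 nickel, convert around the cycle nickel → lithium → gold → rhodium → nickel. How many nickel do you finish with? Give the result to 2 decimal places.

1000 nickel × 0.4188 = 418.8 lithium
418.8 lithium × 0.6865 = 287.5062 gold
287.5062 gold × 1.257 = 361.3952934 rhodium
361.3952934 rhodium × 2.316 = 836.9914995144 nickel

836.99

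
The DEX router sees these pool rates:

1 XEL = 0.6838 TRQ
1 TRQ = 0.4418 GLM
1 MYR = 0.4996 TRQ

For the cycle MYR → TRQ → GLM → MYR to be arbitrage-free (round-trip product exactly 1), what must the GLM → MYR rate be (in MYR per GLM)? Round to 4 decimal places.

4.5306

Known legs of the cycle: 0.4996 × 0.4418 = 0.22072328
For no arbitrage the full-cycle product must be 1, so the missing rate is 1 / 0.22072328 ≈ 4.530560.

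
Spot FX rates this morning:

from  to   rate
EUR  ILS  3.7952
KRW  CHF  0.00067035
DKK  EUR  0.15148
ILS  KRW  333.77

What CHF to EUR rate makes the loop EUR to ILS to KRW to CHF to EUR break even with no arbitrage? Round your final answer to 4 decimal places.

Known legs of the cycle: 3.7952 × 333.77 × 0.00067035 = 0.8491483690464
For no arbitrage the full-cycle product must be 1, so the missing rate is 1 / 0.8491483690464 ≈ 1.177650.

1.1777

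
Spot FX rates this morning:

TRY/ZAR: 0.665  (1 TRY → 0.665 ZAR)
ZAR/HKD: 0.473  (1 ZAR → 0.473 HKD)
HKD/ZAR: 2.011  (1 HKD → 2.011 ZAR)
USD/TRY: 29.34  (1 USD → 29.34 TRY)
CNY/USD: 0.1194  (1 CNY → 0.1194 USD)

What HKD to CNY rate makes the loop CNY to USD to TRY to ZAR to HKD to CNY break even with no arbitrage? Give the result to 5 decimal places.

Known legs of the cycle: 0.1194 × 29.34 × 0.665 × 0.473 = 1.10191278582
For no arbitrage the full-cycle product must be 1, so the missing rate is 1 / 1.10191278582 ≈ 0.9075128.

0.90751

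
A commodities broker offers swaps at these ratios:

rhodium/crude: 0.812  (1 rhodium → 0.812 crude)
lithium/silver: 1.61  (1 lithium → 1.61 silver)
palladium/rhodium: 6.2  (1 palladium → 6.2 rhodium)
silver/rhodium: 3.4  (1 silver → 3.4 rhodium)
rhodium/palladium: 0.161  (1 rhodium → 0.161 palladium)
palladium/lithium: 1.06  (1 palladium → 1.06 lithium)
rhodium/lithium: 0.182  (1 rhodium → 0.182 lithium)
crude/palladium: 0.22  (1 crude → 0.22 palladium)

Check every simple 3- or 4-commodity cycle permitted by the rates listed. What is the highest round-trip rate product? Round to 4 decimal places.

crude→palladium→rhodium→crude: 0.22 × 6.2 × 0.812 = 1.10757
silver→rhodium→lithium→silver: 3.4 × 0.182 × 1.61 = 0.99627
silver→rhodium→palladium→lithium→silver: 3.4 × 0.161 × 1.06 × 1.61 = 0.93419
Maximum is crude→palladium→rhodium→crude at 1.1076; arbitrage exists.

1.1076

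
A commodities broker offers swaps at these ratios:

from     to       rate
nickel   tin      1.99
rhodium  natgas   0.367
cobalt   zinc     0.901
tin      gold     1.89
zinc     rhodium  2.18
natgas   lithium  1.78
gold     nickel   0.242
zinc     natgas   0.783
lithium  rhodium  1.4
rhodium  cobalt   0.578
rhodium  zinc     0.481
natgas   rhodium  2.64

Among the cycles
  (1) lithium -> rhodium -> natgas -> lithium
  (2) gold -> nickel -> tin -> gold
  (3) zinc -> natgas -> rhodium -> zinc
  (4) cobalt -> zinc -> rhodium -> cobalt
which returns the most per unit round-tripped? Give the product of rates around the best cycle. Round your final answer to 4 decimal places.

(1) 1.4 × 0.367 × 1.78 = 0.91456
(2) 0.242 × 1.99 × 1.89 = 0.91019
(3) 0.783 × 2.64 × 0.481 = 0.99428
(4) 0.901 × 2.18 × 0.578 = 1.13530
Highest is cycle (4) at 1.1353 (>1, arbitrage).

1.1353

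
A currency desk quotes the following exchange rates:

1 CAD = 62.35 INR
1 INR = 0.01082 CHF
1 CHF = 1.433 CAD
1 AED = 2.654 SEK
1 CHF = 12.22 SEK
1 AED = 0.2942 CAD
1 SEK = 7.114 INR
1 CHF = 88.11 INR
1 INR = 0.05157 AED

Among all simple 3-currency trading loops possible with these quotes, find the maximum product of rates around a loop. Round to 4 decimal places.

0.9737

SEK→INR→AED→SEK: 7.114 × 0.05157 × 2.654 = 0.97367
CHF→CAD→INR→CHF: 1.433 × 62.35 × 0.01082 = 0.96674
CAD→INR→AED→CAD: 62.35 × 0.05157 × 0.2942 = 0.94597
CHF→SEK→INR→CHF: 12.22 × 7.114 × 0.01082 = 0.94062
Maximum is SEK→INR→AED→SEK at 0.9737; no arbitrage — every cycle loses value.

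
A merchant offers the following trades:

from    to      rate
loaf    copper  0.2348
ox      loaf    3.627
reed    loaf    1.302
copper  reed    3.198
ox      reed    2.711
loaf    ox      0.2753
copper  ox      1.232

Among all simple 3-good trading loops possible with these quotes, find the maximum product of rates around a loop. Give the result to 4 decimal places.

1.0492

copper→ox→loaf→copper: 1.232 × 3.627 × 0.2348 = 1.04920
reed→loaf→copper→reed: 1.302 × 0.2348 × 3.198 = 0.97766
reed→loaf→ox→reed: 1.302 × 0.2753 × 2.711 = 0.97173
Maximum is copper→ox→loaf→copper at 1.0492; arbitrage exists.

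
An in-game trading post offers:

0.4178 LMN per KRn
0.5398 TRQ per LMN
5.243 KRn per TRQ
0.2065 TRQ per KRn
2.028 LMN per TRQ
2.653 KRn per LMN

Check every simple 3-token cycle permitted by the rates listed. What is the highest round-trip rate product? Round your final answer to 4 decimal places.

1.1824

TRQ→KRn→LMN→TRQ: 5.243 × 0.4178 × 0.5398 = 1.18245
TRQ→LMN→KRn→TRQ: 2.028 × 2.653 × 0.2065 = 1.11103
Maximum is TRQ→KRn→LMN→TRQ at 1.1824; arbitrage exists.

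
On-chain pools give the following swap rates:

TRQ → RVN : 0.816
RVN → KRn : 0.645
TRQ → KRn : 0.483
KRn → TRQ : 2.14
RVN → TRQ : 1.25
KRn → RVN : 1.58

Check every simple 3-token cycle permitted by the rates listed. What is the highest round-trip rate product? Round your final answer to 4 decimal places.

KRn→TRQ→RVN→KRn: 2.14 × 0.816 × 0.645 = 1.12632
KRn→RVN→TRQ→KRn: 1.58 × 1.25 × 0.483 = 0.95393
Maximum is KRn→TRQ→RVN→KRn at 1.1263; arbitrage exists.

1.1263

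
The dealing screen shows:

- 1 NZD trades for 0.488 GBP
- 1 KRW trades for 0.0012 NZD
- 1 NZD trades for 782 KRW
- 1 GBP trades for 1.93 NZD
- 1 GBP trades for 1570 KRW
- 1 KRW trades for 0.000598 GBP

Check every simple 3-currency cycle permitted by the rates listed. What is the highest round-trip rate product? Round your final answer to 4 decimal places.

KRW→NZD→GBP→KRW: 0.0012 × 0.488 × 1570 = 0.91939
KRW→GBP→NZD→KRW: 0.000598 × 1.93 × 782 = 0.90254
Maximum is KRW→NZD→GBP→KRW at 0.9194; no arbitrage — every cycle loses value.

0.9194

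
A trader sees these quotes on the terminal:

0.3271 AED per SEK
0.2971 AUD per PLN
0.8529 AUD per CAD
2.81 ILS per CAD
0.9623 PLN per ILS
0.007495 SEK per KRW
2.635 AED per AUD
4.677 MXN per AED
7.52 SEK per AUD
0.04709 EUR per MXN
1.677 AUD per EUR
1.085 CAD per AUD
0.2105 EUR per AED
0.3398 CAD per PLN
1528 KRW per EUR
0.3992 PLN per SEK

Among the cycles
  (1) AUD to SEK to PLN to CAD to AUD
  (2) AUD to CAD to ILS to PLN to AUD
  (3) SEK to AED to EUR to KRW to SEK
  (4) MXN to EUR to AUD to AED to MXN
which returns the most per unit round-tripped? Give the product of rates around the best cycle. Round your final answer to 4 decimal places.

0.9732

(1) 7.52 × 0.3992 × 0.3398 × 0.8529 = 0.87002
(2) 1.085 × 2.81 × 0.9623 × 0.2971 = 0.87166
(3) 0.3271 × 0.2105 × 1528 × 0.007495 = 0.78855
(4) 0.04709 × 1.677 × 2.635 × 4.677 = 0.97322
Highest is cycle (4) at 0.9732 (≤1, no arbitrage).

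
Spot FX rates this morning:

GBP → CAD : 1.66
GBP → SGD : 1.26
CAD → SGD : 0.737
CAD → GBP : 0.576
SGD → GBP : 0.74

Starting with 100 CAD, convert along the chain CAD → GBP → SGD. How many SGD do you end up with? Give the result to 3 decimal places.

72.576

100 CAD × 0.576 = 57.6 GBP
57.6 GBP × 1.26 = 72.576 SGD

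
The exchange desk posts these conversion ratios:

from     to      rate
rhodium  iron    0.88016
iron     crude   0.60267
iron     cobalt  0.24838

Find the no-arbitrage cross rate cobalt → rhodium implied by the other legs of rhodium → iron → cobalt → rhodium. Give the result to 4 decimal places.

4.5743

Known legs of the cycle: 0.88016 × 0.24838 = 0.2186141408
For no arbitrage the full-cycle product must be 1, so the missing rate is 1 / 0.2186141408 ≈ 4.574270.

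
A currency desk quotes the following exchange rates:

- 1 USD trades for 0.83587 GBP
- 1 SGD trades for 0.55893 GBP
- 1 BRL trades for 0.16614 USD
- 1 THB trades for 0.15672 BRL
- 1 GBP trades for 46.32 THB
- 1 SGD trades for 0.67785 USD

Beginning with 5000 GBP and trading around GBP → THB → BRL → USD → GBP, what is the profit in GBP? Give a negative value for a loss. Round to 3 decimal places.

5000 GBP × 46.32 = 231600 THB
231600 THB × 0.15672 = 36296.352 BRL
36296.352 BRL × 0.16614 = 6030.27592128 USD
6030.27592128 USD × 0.83587 = 5040.5267343203136 GBP
Net change: 5040.5267343203136 − 5000 = 40.5267343203136 GBP

40.527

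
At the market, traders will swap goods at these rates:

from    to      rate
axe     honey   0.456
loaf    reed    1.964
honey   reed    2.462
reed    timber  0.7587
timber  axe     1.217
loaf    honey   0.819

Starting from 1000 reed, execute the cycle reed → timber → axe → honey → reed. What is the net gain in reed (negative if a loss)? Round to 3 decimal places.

1000 reed × 0.7587 = 758.7 timber
758.7 timber × 1.217 = 923.3379 axe
923.3379 axe × 0.456 = 421.0420824 honey
421.0420824 honey × 2.462 = 1036.6056068688 reed
Net change: 1036.6056068688 − 1000 = 36.6056068688 reed

36.606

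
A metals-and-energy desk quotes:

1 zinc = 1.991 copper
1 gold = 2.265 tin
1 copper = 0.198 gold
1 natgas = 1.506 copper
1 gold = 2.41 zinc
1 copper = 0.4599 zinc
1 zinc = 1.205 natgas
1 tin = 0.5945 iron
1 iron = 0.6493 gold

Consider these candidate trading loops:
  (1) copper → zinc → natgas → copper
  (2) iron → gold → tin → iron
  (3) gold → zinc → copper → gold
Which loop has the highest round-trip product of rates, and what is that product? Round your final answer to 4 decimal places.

(1) 0.4599 × 1.205 × 1.506 = 0.83459
(2) 0.6493 × 2.265 × 0.5945 = 0.87431
(3) 2.41 × 1.991 × 0.198 = 0.95007
Highest is cycle (3) at 0.9501 (≤1, no arbitrage).

0.9501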